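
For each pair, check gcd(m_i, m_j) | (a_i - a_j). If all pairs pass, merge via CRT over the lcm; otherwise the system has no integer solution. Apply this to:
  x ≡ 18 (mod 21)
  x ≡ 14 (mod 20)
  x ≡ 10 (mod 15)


Moduli 21, 20, 15 are not pairwise coprime, so CRT works modulo lcm(m_i) when all pairwise compatibility conditions hold.
Pairwise compatibility: gcd(m_i, m_j) must divide a_i - a_j for every pair.
Merge one congruence at a time:
  Start: x ≡ 18 (mod 21).
  Combine with x ≡ 14 (mod 20): gcd(21, 20) = 1; 14 - 18 = -4, which IS divisible by 1, so compatible.
    Write x = 18 + 21·t and substitute into x ≡ 14 (mod 20): 21·t ≡ 14 − 18 = -4 (mod 20).
    Reduce coefficients mod 20: 1·t ≡ 16 (mod 20).
    So t ≡ 16 (mod 20).
    Then x = 18 + 21·16 = 354, valid modulo lcm(21, 20) = 420: x ≡ 354 (mod 420).
  Combine with x ≡ 10 (mod 15): gcd(420, 15) = 15, and 10 - 354 = -344 is NOT divisible by 15.
    ⇒ system is inconsistent (no integer solution).

No solution (the system is inconsistent).


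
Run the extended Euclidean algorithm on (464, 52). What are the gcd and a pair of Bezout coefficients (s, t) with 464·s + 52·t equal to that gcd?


Euclidean algorithm on (464, 52) — divide until remainder is 0:
  464 = 8 · 52 + 48
  52 = 1 · 48 + 4
  48 = 12 · 4 + 0
gcd(464, 52) = 4.
Track Bezout coefficients alongside the remainders: start with r₀ = 464 = a·1 + b·0 (s = 1, t = 0) and r₁ = 52 = a·0 + b·1 (s = 0, t = 1); each new remainder r_{k+1} = r_{k-1} − q_k·r_k inherits s_{k+1} = s_{k-1} − q_k·s_k, t_{k+1} = t_{k-1} − q_k·t_k, so r_k = a·s_k + b·t_k at every step:
  q = 8: r = 48, s = 1 − 8·0 = 1, t = 0 − 8·1 = -8  (check: 464·1 + 52·(-8) = 48)
  q = 1: r = 4, s = 0 − 1·1 = -1, t = 1 − 1·(-8) = 9  (check: 464·(-1) + 52·9 = 4)
The row with r = 4 (the gcd) gives the Bezout coefficients s = -1, t = 9.
Result: 464 · (-1) + 52 · (9) = 4.

gcd(464, 52) = 4; s = -1, t = 9 (check: 464·(-1) + 52·9 = 4).


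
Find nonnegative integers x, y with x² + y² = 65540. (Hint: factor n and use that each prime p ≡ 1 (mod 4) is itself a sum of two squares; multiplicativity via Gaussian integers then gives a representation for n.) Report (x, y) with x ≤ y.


Step 1: Factor n = 65540 = 2^2 · 5 · 29 · 113.
Step 2: Check the mod-4 condition on each prime factor: 2 = 2 (special); 5 ≡ 1 (mod 4), exponent 1; 29 ≡ 1 (mod 4), exponent 1; 113 ≡ 1 (mod 4), exponent 1.
All primes ≡ 3 (mod 4) appear to even exponent (or don't appear), so by the two-squares theorem n IS expressible as a sum of two squares.
Step 3: Build a representation. Group n = k² · m with k = 2 and m = 5 · 29 · 113 = 16385 (a product of primes ≡ 1 (mod 4)); a representation of m scales to one of n via (k·x)² + (k·y)² = k²(x² + y²). Each prime p ≡ 1 (mod 4) is itself a sum of two squares; find a² by testing p − a² for a perfect square:
  5: 5 − 1² = 4 = 2² ⇒ 5 = 1² + 2².
  29: 29 − 1² = 28, 29 − 2² = 25 = 5² ⇒ 29 = 2² + 5².
  113: 113 − 1² = 112, 113 − 2² = 109, 113 − 3² = 104, 113 − 4² = 97, 113 − 5² = 88, 113 − 6² = 77, 113 − 7² = 64 = 8² ⇒ 113 = 7² + 8².
  Combine using the Brahmagupta–Fibonacci identity (a² + b²)(c² + d²) = (ac − bd)² + (ad + bc)² = (ac + bd)² + (ad − bc)²:
  5 · 29 = 145: from (1² + 2²)(2² + 5²), take (1·2 − 2·5, 1·5 + 2·2) = (2 − 10, 5 + 4) = (-8, 9); dropping signs (only squares matter) gives (8, 9); check 8² + 9² = 64 + 81 = 145 ✓.
  145 · 113 = 16385: from (8² + 9²)(7² + 8²), take (8·7 − 9·8, 8·8 + 9·7) = (56 − 72, 64 + 63) = (-16, 127); dropping signs (only squares matter) gives (16, 127); check 16² + 127² = 256 + 16129 = 16385 ✓.
  Scale by k = 2: (2·16, 2·127) = (32, 254).
Step 4: Order so x ≤ y and verify: 32² + 254² = 1024 + 64516 = 65540 = n. ✓

n = 65540 = 32² + 254² (one valid representation with x ≤ y).


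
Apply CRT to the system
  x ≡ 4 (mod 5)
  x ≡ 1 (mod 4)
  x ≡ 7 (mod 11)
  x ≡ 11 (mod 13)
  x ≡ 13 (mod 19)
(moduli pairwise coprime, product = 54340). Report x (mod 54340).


Product of moduli M = 5 · 4 · 11 · 13 · 19 = 54340.
Merge one congruence at a time:
  Start: x ≡ 4 (mod 5).
  Combine with x ≡ 1 (mod 4); new modulus lcm = 20.
    Write x = 4 + 5·t and substitute into x ≡ 1 (mod 4): 5·t ≡ 1 − 4 = -3 (mod 4).
    Reduce coefficients mod 4: 1·t ≡ 1 (mod 4).
    So t ≡ 1 (mod 4).
    Then x = 4 + 5·1 = 9, valid modulo lcm(5, 4) = 20: x ≡ 9 (mod 20).
  Combine with x ≡ 7 (mod 11); new modulus lcm = 220.
    Write x = 9 + 20·t and substitute into x ≡ 7 (mod 11): 20·t ≡ 7 − 9 = -2 (mod 11).
    Reduce coefficients mod 11: 9·t ≡ 9 (mod 11).
    The inverse of 9 mod 11 is 5 (since 9·5 = 45 = 4·11 + 1), so t ≡ 5·9 = 45 ≡ 1 (mod 11).
    Then x = 9 + 20·1 = 29, valid modulo lcm(20, 11) = 220: x ≡ 29 (mod 220).
  Combine with x ≡ 11 (mod 13); new modulus lcm = 2860.
    Write x = 29 + 220·t and substitute into x ≡ 11 (mod 13): 220·t ≡ 11 − 29 = -18 (mod 13).
    Reduce coefficients mod 13: 12·t ≡ 8 (mod 13).
    The inverse of 12 mod 13 is 12 (since 12·12 = 144 = 11·13 + 1), so t ≡ 12·8 = 96 ≡ 5 (mod 13).
    Then x = 29 + 220·5 = 1129, valid modulo lcm(220, 13) = 2860: x ≡ 1129 (mod 2860).
  Combine with x ≡ 13 (mod 19); new modulus lcm = 54340.
    Write x = 1129 + 2860·t and substitute into x ≡ 13 (mod 19): 2860·t ≡ 13 − 1129 = -1116 (mod 19).
    Reduce coefficients mod 19: 10·t ≡ 5 (mod 19).
    The inverse of 10 mod 19 is 2 (since 10·2 = 20 = 1·19 + 1), so t ≡ 2·5 = 10 ≡ 10 (mod 19).
    Then x = 1129 + 2860·10 = 29729, valid modulo lcm(2860, 19) = 54340: x ≡ 29729 (mod 54340).
Verify against each original: 29729 mod 5 = 4, 29729 mod 4 = 1, 29729 mod 11 = 7, 29729 mod 13 = 11, 29729 mod 19 = 13.

x ≡ 29729 (mod 54340).


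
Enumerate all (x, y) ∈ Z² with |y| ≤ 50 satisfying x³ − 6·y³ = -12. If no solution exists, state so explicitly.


The equation is x³ - 6y³ = -12. For fixed y, x³ = 6·y³ − 12, so a solution requires the RHS to be a perfect cube.
Strategy: iterate y from -50 to 50, compute RHS = 6·y³ − 12, and check whether it is a (positive or negative) perfect cube.
Check small values of y:
  y = 0: RHS = -12 is not a perfect cube.
  y = 1: RHS = -6 is not a perfect cube.
  y = -1: RHS = -18 is not a perfect cube.
  y = 2: RHS = 36 is not a perfect cube.
  y = -2: RHS = -60 is not a perfect cube.
  y = 3: RHS = 150 is not a perfect cube.
  y = -3: RHS = -174 is not a perfect cube.
Continuing the search up to |y| = 50 finds no solutions either.
No (x, y) in the scanned range satisfies the equation.

No integer solutions with |y| ≤ 50.


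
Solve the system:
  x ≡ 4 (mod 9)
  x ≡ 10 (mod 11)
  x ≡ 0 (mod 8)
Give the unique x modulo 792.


Moduli 9, 11, 8 are pairwise coprime; by CRT there is a unique solution modulo M = 9 · 11 · 8 = 792.
Solve pairwise, accumulating the modulus:
  Start with x ≡ 4 (mod 9).
  Combine with x ≡ 10 (mod 11): since gcd(9, 11) = 1, we get a unique residue mod 99.
    Write x = 4 + 9·t and substitute into x ≡ 10 (mod 11): 9·t ≡ 10 − 4 = 6 (mod 11).
    The inverse of 9 mod 11 is 5 (since 9·5 = 45 = 4·11 + 1), so t ≡ 5·6 = 30 ≡ 8 (mod 11).
    Then x = 4 + 9·8 = 76, valid modulo lcm(9, 11) = 99: x ≡ 76 (mod 99).
  Combine with x ≡ 0 (mod 8): since gcd(99, 8) = 1, we get a unique residue mod 792.
    Write x = 76 + 99·t and substitute into x ≡ 0 (mod 8): 99·t ≡ 0 − 76 = -76 (mod 8).
    Reduce coefficients mod 8: 3·t ≡ 4 (mod 8).
    The inverse of 3 mod 8 is 3 (since 3·3 = 9 = 1·8 + 1), so t ≡ 3·4 = 12 ≡ 4 (mod 8).
    Then x = 76 + 99·4 = 472, valid modulo lcm(99, 8) = 792: x ≡ 472 (mod 792).
Verify: 472 mod 9 = 4 ✓, 472 mod 11 = 10 ✓, 472 mod 8 = 0 ✓.

x ≡ 472 (mod 792).


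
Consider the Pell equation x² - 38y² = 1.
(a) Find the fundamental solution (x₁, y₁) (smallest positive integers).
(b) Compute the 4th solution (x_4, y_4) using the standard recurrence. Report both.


Step 1: Find the fundamental solution (x₁, y₁) of x² - 38y² = 1.
  Expand √38 as a continued fraction. a₀ = ⌊√38⌋ = 6; iterate m_{k+1} = d_k·a_k − m_k, d_{k+1} = (38 − m_{k+1}²)/d_k, a_{k+1} = ⌊(a₀ + m_{k+1})/d_{k+1}⌋ (starting m₀ = 0, d₀ = 1), with convergents p_k = a_k·p_{k-1} + p_{k-2}, q_k = a_k·q_{k-1} + q_{k-2} (p₋₁ = 1, q₋₁ = 0):
  k = 0: a₀ = 6; p₀/q₀ = 6/1; p₀² − 38·q₀² = 36 − 38 = -2.
  k = 1: m = 6, d = 2, a = ⌊(6 + 6)/2⌋ = 6; p/q = (6·6 + 1)/(6·1 + 0) = 37/6; p² − 38·q² = 1369 − 1368 = 1.
  The first convergent with p² − 38·q² = 1 gives the fundamental solution (x₁, y₁) = (37, 6).
Step 2: Apply the recurrence (x_{n+1}, y_{n+1}) = (x₁x_n + 38y₁y_n, x₁y_n + y₁x_n) repeatedly.
  From (x_1, y_1) = (37, 6): x_2 = 37·37 + 38·6·6 = 2737; y_2 = 37·6 + 6·37 = 444.
  From (x_2, y_2) = (2737, 444): x_3 = 37·2737 + 38·6·444 = 202501; y_3 = 37·444 + 6·2737 = 32850.
  From (x_3, y_3) = (202501, 32850): x_4 = 37·202501 + 38·6·32850 = 14982337; y_4 = 37·32850 + 6·202501 = 2430456.
Step 3: Verify x_4² - 38·y_4² = 224470421981569 - 224470421981568 = 1 (should be 1). ✓

(x_1, y_1) = (37, 6); (x_4, y_4) = (14982337, 2430456).


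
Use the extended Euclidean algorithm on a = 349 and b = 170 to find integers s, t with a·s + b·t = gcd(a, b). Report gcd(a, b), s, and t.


Euclidean algorithm on (349, 170) — divide until remainder is 0:
  349 = 2 · 170 + 9
  170 = 18 · 9 + 8
  9 = 1 · 8 + 1
  8 = 8 · 1 + 0
gcd(349, 170) = 1.
Track Bezout coefficients alongside the remainders: start with r₀ = 349 = a·1 + b·0 (s = 1, t = 0) and r₁ = 170 = a·0 + b·1 (s = 0, t = 1); each new remainder r_{k+1} = r_{k-1} − q_k·r_k inherits s_{k+1} = s_{k-1} − q_k·s_k, t_{k+1} = t_{k-1} − q_k·t_k, so r_k = a·s_k + b·t_k at every step:
  q = 2: r = 9, s = 1 − 2·0 = 1, t = 0 − 2·1 = -2  (check: 349·1 + 170·(-2) = 9)
  q = 18: r = 8, s = 0 − 18·1 = -18, t = 1 − 18·(-2) = 37  (check: 349·(-18) + 170·37 = 8)
  q = 1: r = 1, s = 1 − 1·(-18) = 19, t = -2 − 1·37 = -39  (check: 349·19 + 170·(-39) = 1)
The row with r = 1 (the gcd) gives the Bezout coefficients s = 19, t = -39.
Result: 349 · (19) + 170 · (-39) = 1.

gcd(349, 170) = 1; s = 19, t = -39 (check: 349·19 + 170·(-39) = 1).


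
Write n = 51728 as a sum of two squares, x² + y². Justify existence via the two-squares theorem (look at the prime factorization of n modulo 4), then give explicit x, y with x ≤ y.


Step 1: Factor n = 51728 = 2^4 · 53 · 61.
Step 2: Check the mod-4 condition on each prime factor: 2 = 2 (special); 53 ≡ 1 (mod 4), exponent 1; 61 ≡ 1 (mod 4), exponent 1.
All primes ≡ 3 (mod 4) appear to even exponent (or don't appear), so by the two-squares theorem n IS expressible as a sum of two squares.
Step 3: Build a representation. Group n = k² · m with k = 4 and m = 53 · 61 = 3233 (a product of primes ≡ 1 (mod 4)); a representation of m scales to one of n via (k·x)² + (k·y)² = k²(x² + y²). Each prime p ≡ 1 (mod 4) is itself a sum of two squares; find a² by testing p − a² for a perfect square:
  53: 53 − 1² = 52, 53 − 2² = 49 = 7² ⇒ 53 = 2² + 7².
  61: 61 − 1² = 60, 61 − 2² = 57, 61 − 3² = 52, 61 − 4² = 45, 61 − 5² = 36 = 6² ⇒ 61 = 5² + 6².
  Combine using the Brahmagupta–Fibonacci identity (a² + b²)(c² + d²) = (ac − bd)² + (ad + bc)² = (ac + bd)² + (ad − bc)²:
  53 · 61 = 3233: from (2² + 7²)(5² + 6²), take (2·5 − 7·6, 2·6 + 7·5) = (10 − 42, 12 + 35) = (-32, 47); dropping signs (only squares matter) gives (32, 47); check 32² + 47² = 1024 + 2209 = 3233 ✓.
  Scale by k = 4: (4·32, 4·47) = (128, 188).
Step 4: Order so x ≤ y and verify: 128² + 188² = 16384 + 35344 = 51728 = n. ✓

n = 51728 = 128² + 188² (one valid representation with x ≤ y).


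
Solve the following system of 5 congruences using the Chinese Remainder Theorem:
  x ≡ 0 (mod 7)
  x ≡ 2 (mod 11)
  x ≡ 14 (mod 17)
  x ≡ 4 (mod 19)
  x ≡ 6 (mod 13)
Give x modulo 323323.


Product of moduli M = 7 · 11 · 17 · 19 · 13 = 323323.
Merge one congruence at a time:
  Start: x ≡ 0 (mod 7).
  Combine with x ≡ 2 (mod 11); new modulus lcm = 77.
    Write x = 0 + 7·t and substitute into x ≡ 2 (mod 11): 7·t ≡ 2 − 0 = 2 (mod 11).
    The inverse of 7 mod 11 is 8 (since 7·8 = 56 = 5·11 + 1), so t ≡ 8·2 = 16 ≡ 5 (mod 11).
    Then x = 0 + 7·5 = 35, valid modulo lcm(7, 11) = 77: x ≡ 35 (mod 77).
  Combine with x ≡ 14 (mod 17); new modulus lcm = 1309.
    Write x = 35 + 77·t and substitute into x ≡ 14 (mod 17): 77·t ≡ 14 − 35 = -21 (mod 17).
    Reduce coefficients mod 17: 9·t ≡ 13 (mod 17).
    The inverse of 9 mod 17 is 2 (since 9·2 = 18 = 1·17 + 1), so t ≡ 2·13 = 26 ≡ 9 (mod 17).
    Then x = 35 + 77·9 = 728, valid modulo lcm(77, 17) = 1309: x ≡ 728 (mod 1309).
  Combine with x ≡ 4 (mod 19); new modulus lcm = 24871.
    Write x = 728 + 1309·t and substitute into x ≡ 4 (mod 19): 1309·t ≡ 4 − 728 = -724 (mod 19).
    Reduce coefficients mod 19: 17·t ≡ 17 (mod 19).
    The inverse of 17 mod 19 is 9 (since 17·9 = 153 = 8·19 + 1), so t ≡ 9·17 = 153 ≡ 1 (mod 19).
    Then x = 728 + 1309·1 = 2037, valid modulo lcm(1309, 19) = 24871: x ≡ 2037 (mod 24871).
  Combine with x ≡ 6 (mod 13); new modulus lcm = 323323.
    Write x = 2037 + 24871·t and substitute into x ≡ 6 (mod 13): 24871·t ≡ 6 − 2037 = -2031 (mod 13).
    Reduce coefficients mod 13: 2·t ≡ 10 (mod 13).
    The inverse of 2 mod 13 is 7 (since 2·7 = 14 = 1·13 + 1), so t ≡ 7·10 = 70 ≡ 5 (mod 13).
    Then x = 2037 + 24871·5 = 126392, valid modulo lcm(24871, 13) = 323323: x ≡ 126392 (mod 323323).
Verify against each original: 126392 mod 7 = 0, 126392 mod 11 = 2, 126392 mod 17 = 14, 126392 mod 19 = 4, 126392 mod 13 = 6.

x ≡ 126392 (mod 323323).


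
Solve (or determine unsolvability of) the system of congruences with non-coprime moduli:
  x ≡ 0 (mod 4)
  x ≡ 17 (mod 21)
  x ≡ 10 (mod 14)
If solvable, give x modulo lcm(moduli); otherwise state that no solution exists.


Moduli 4, 21, 14 are not pairwise coprime, so CRT works modulo lcm(m_i) when all pairwise compatibility conditions hold.
Pairwise compatibility: gcd(m_i, m_j) must divide a_i - a_j for every pair.
Merge one congruence at a time:
  Start: x ≡ 0 (mod 4).
  Combine with x ≡ 17 (mod 21): gcd(4, 21) = 1; 17 - 0 = 17, which IS divisible by 1, so compatible.
    Write x = 0 + 4·t and substitute into x ≡ 17 (mod 21): 4·t ≡ 17 − 0 = 17 (mod 21).
    The inverse of 4 mod 21 is 16 (since 4·16 = 64 = 3·21 + 1), so t ≡ 16·17 = 272 ≡ 20 (mod 21).
    Then x = 0 + 4·20 = 80, valid modulo lcm(4, 21) = 84: x ≡ 80 (mod 84).
  Combine with x ≡ 10 (mod 14): gcd(84, 14) = 14; 10 - 80 = -70, which IS divisible by 14, so compatible.
    Write x = 80 + 84·t and substitute into x ≡ 10 (mod 14): 84·t ≡ 10 − 80 = -70 (mod 14).
    Divide the congruence (and modulus) by g = 14: 6·t ≡ -5 (mod 1).
    Modulo 1 every t works; take t = 0.
    Then x = 80 + 84·0 = 80, valid modulo lcm(84, 14) = 84: x ≡ 80 (mod 84).
Verify: 80 mod 4 = 0, 80 mod 21 = 17, 80 mod 14 = 10.

x ≡ 80 (mod 84).


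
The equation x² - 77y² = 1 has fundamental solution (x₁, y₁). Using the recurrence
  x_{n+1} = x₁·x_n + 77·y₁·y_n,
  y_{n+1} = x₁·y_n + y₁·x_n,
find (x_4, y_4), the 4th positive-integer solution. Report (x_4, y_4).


Step 1: Find the fundamental solution (x₁, y₁) of x² - 77y² = 1.
  Expand √77 as a continued fraction. a₀ = ⌊√77⌋ = 8; iterate m_{k+1} = d_k·a_k − m_k, d_{k+1} = (77 − m_{k+1}²)/d_k, a_{k+1} = ⌊(a₀ + m_{k+1})/d_{k+1}⌋ (starting m₀ = 0, d₀ = 1), with convergents p_k = a_k·p_{k-1} + p_{k-2}, q_k = a_k·q_{k-1} + q_{k-2} (p₋₁ = 1, q₋₁ = 0):
  k = 0: a₀ = 8; p₀/q₀ = 8/1; p₀² − 77·q₀² = 64 − 77 = -13.
  k = 1: m = 8, d = 13, a = ⌊(8 + 8)/13⌋ = 1; p/q = (1·8 + 1)/(1·1 + 0) = 9/1; p² − 77·q² = 81 − 77 = 4.
  k = 2: m = 5, d = 4, a = ⌊(8 + 5)/4⌋ = 3; p/q = (3·9 + 8)/(3·1 + 1) = 35/4; p² − 77·q² = 1225 − 1232 = -7.
  k = 3: m = 7, d = 7, a = ⌊(8 + 7)/7⌋ = 2; p/q = (2·35 + 9)/(2·4 + 1) = 79/9; p² − 77·q² = 6241 − 6237 = 4.
  k = 4: m = 7, d = 4, a = ⌊(8 + 7)/4⌋ = 3; p/q = (3·79 + 35)/(3·9 + 4) = 272/31; p² − 77·q² = 73984 − 73997 = -13.
  k = 5: m = 5, d = 13, a = ⌊(8 + 5)/13⌋ = 1; p/q = (1·272 + 79)/(1·31 + 9) = 351/40; p² − 77·q² = 123201 − 123200 = 1.
  The first convergent with p² − 77·q² = 1 gives the fundamental solution (x₁, y₁) = (351, 40).
Step 2: Apply the recurrence (x_{n+1}, y_{n+1}) = (x₁x_n + 77y₁y_n, x₁y_n + y₁x_n) repeatedly.
  From (x_1, y_1) = (351, 40): x_2 = 351·351 + 77·40·40 = 246401; y_2 = 351·40 + 40·351 = 28080.
  From (x_2, y_2) = (246401, 28080): x_3 = 351·246401 + 77·40·28080 = 172973151; y_3 = 351·28080 + 40·246401 = 19712120.
  From (x_3, y_3) = (172973151, 19712120): x_4 = 351·172973151 + 77·40·19712120 = 121426905601; y_4 = 351·19712120 + 40·172973151 = 13837880160.
Step 3: Verify x_4² - 77·y_4² = 14744493403834165171201 - 14744493403834165171200 = 1 (should be 1). ✓

(x_1, y_1) = (351, 40); (x_4, y_4) = (121426905601, 13837880160).


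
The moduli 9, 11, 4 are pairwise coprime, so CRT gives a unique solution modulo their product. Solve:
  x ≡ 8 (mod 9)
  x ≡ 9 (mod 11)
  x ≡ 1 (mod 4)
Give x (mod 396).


Moduli 9, 11, 4 are pairwise coprime; by CRT there is a unique solution modulo M = 9 · 11 · 4 = 396.
Solve pairwise, accumulating the modulus:
  Start with x ≡ 8 (mod 9).
  Combine with x ≡ 9 (mod 11): since gcd(9, 11) = 1, we get a unique residue mod 99.
    Write x = 8 + 9·t and substitute into x ≡ 9 (mod 11): 9·t ≡ 9 − 8 = 1 (mod 11).
    The inverse of 9 mod 11 is 5 (since 9·5 = 45 = 4·11 + 1), so t ≡ 5·1 = 5 ≡ 5 (mod 11).
    Then x = 8 + 9·5 = 53, valid modulo lcm(9, 11) = 99: x ≡ 53 (mod 99).
  Combine with x ≡ 1 (mod 4): since gcd(99, 4) = 1, we get a unique residue mod 396.
    Write x = 53 + 99·t and substitute into x ≡ 1 (mod 4): 99·t ≡ 1 − 53 = -52 (mod 4).
    Reduce coefficients mod 4: 3·t ≡ 0 (mod 4).
    The inverse of 3 mod 4 is 3 (since 3·3 = 9 = 2·4 + 1), so t ≡ 3·0 = 0 ≡ 0 (mod 4).
    Then x = 53 + 99·0 = 53, valid modulo lcm(99, 4) = 396: x ≡ 53 (mod 396).
Verify: 53 mod 9 = 8 ✓, 53 mod 11 = 9 ✓, 53 mod 4 = 1 ✓.

x ≡ 53 (mod 396).


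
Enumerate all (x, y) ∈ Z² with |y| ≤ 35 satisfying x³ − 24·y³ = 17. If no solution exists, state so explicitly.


The equation is x³ - 24y³ = 17. For fixed y, x³ = 24·y³ + 17, so a solution requires the RHS to be a perfect cube.
Strategy: iterate y from -35 to 35, compute RHS = 24·y³ + 17, and check whether it is a (positive or negative) perfect cube.
Check small values of y:
  y = 0: RHS = 17 is not a perfect cube.
  y = 1: RHS = 41 is not a perfect cube.
  y = -1: RHS = -7 is not a perfect cube.
  y = 2: RHS = 209 is not a perfect cube.
  y = -2: RHS = -175 is not a perfect cube.
  y = 3: RHS = 665 is not a perfect cube.
  y = -3: RHS = -631 is not a perfect cube.
Continuing the search up to |y| = 35 finds no solutions either.
No (x, y) in the scanned range satisfies the equation.

No integer solutions with |y| ≤ 35.


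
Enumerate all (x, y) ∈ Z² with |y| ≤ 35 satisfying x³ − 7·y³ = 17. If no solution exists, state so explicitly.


The equation is x³ - 7y³ = 17. For fixed y, x³ = 7·y³ + 17, so a solution requires the RHS to be a perfect cube.
Strategy: iterate y from -35 to 35, compute RHS = 7·y³ + 17, and check whether it is a (positive or negative) perfect cube.
Check small values of y:
  y = 0: RHS = 17 is not a perfect cube.
  y = 1: RHS = 24 is not a perfect cube.
  y = -1: RHS = 10 is not a perfect cube.
  y = 2: RHS = 73 is not a perfect cube.
  y = -2: RHS = -39 is not a perfect cube.
  y = 3: RHS = 206 is not a perfect cube.
  y = -3: RHS = -172 is not a perfect cube.
Continuing the search up to |y| = 35 finds no solutions either.
No (x, y) in the scanned range satisfies the equation.

No integer solutions with |y| ≤ 35.


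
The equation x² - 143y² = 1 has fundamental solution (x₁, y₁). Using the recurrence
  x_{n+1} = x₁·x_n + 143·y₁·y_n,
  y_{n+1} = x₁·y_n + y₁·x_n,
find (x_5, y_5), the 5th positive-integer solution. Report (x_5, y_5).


Step 1: Find the fundamental solution (x₁, y₁) of x² - 143y² = 1.
  Expand √143 as a continued fraction. a₀ = ⌊√143⌋ = 11; iterate m_{k+1} = d_k·a_k − m_k, d_{k+1} = (143 − m_{k+1}²)/d_k, a_{k+1} = ⌊(a₀ + m_{k+1})/d_{k+1}⌋ (starting m₀ = 0, d₀ = 1), with convergents p_k = a_k·p_{k-1} + p_{k-2}, q_k = a_k·q_{k-1} + q_{k-2} (p₋₁ = 1, q₋₁ = 0):
  k = 0: a₀ = 11; p₀/q₀ = 11/1; p₀² − 143·q₀² = 121 − 143 = -22.
  k = 1: m = 11, d = 22, a = ⌊(11 + 11)/22⌋ = 1; p/q = (1·11 + 1)/(1·1 + 0) = 12/1; p² − 143·q² = 144 − 143 = 1.
  The first convergent with p² − 143·q² = 1 gives the fundamental solution (x₁, y₁) = (12, 1).
Step 2: Apply the recurrence (x_{n+1}, y_{n+1}) = (x₁x_n + 143y₁y_n, x₁y_n + y₁x_n) repeatedly.
  From (x_1, y_1) = (12, 1): x_2 = 12·12 + 143·1·1 = 287; y_2 = 12·1 + 1·12 = 24.
  From (x_2, y_2) = (287, 24): x_3 = 12·287 + 143·1·24 = 6876; y_3 = 12·24 + 1·287 = 575.
  From (x_3, y_3) = (6876, 575): x_4 = 12·6876 + 143·1·575 = 164737; y_4 = 12·575 + 1·6876 = 13776.
  From (x_4, y_4) = (164737, 13776): x_5 = 12·164737 + 143·1·13776 = 3946812; y_5 = 12·13776 + 1·164737 = 330049.
Step 3: Verify x_5² - 143·y_5² = 15577324963344 - 15577324963343 = 1 (should be 1). ✓

(x_1, y_1) = (12, 1); (x_5, y_5) = (3946812, 330049).


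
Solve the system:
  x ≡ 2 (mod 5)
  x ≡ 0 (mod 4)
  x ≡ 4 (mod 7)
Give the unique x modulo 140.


Moduli 5, 4, 7 are pairwise coprime; by CRT there is a unique solution modulo M = 5 · 4 · 7 = 140.
Solve pairwise, accumulating the modulus:
  Start with x ≡ 2 (mod 5).
  Combine with x ≡ 0 (mod 4): since gcd(5, 4) = 1, we get a unique residue mod 20.
    Write x = 2 + 5·t and substitute into x ≡ 0 (mod 4): 5·t ≡ 0 − 2 = -2 (mod 4).
    Reduce coefficients mod 4: 1·t ≡ 2 (mod 4).
    So t ≡ 2 (mod 4).
    Then x = 2 + 5·2 = 12, valid modulo lcm(5, 4) = 20: x ≡ 12 (mod 20).
  Combine with x ≡ 4 (mod 7): since gcd(20, 7) = 1, we get a unique residue mod 140.
    Write x = 12 + 20·t and substitute into x ≡ 4 (mod 7): 20·t ≡ 4 − 12 = -8 (mod 7).
    Reduce coefficients mod 7: 6·t ≡ 6 (mod 7).
    The inverse of 6 mod 7 is 6 (since 6·6 = 36 = 5·7 + 1), so t ≡ 6·6 = 36 ≡ 1 (mod 7).
    Then x = 12 + 20·1 = 32, valid modulo lcm(20, 7) = 140: x ≡ 32 (mod 140).
Verify: 32 mod 5 = 2 ✓, 32 mod 4 = 0 ✓, 32 mod 7 = 4 ✓.

x ≡ 32 (mod 140).


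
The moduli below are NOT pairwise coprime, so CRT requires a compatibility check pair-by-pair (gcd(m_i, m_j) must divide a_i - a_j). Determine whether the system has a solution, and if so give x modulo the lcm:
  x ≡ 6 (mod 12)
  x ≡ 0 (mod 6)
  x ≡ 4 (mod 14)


Moduli 12, 6, 14 are not pairwise coprime, so CRT works modulo lcm(m_i) when all pairwise compatibility conditions hold.
Pairwise compatibility: gcd(m_i, m_j) must divide a_i - a_j for every pair.
Merge one congruence at a time:
  Start: x ≡ 6 (mod 12).
  Combine with x ≡ 0 (mod 6): gcd(12, 6) = 6; 0 - 6 = -6, which IS divisible by 6, so compatible.
    Write x = 6 + 12·t and substitute into x ≡ 0 (mod 6): 12·t ≡ 0 − 6 = -6 (mod 6).
    Divide the congruence (and modulus) by g = 6: 2·t ≡ -1 (mod 1).
    Modulo 1 every t works; take t = 0.
    Then x = 6 + 12·0 = 6, valid modulo lcm(12, 6) = 12: x ≡ 6 (mod 12).
  Combine with x ≡ 4 (mod 14): gcd(12, 14) = 2; 4 - 6 = -2, which IS divisible by 2, so compatible.
    Write x = 6 + 12·t and substitute into x ≡ 4 (mod 14): 12·t ≡ 4 − 6 = -2 (mod 14).
    Divide the congruence (and modulus) by g = 2: 6·t ≡ -1 (mod 7).
    Reduce coefficients mod 7: 6·t ≡ 6 (mod 7).
    The inverse of 6 mod 7 is 6 (since 6·6 = 36 = 5·7 + 1), so t ≡ 6·6 = 36 ≡ 1 (mod 7).
    Then x = 6 + 12·1 = 18, valid modulo lcm(12, 14) = 84: x ≡ 18 (mod 84).
Verify: 18 mod 12 = 6, 18 mod 6 = 0, 18 mod 14 = 4.

x ≡ 18 (mod 84).


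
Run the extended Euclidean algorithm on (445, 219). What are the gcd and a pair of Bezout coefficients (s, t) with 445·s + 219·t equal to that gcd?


Euclidean algorithm on (445, 219) — divide until remainder is 0:
  445 = 2 · 219 + 7
  219 = 31 · 7 + 2
  7 = 3 · 2 + 1
  2 = 2 · 1 + 0
gcd(445, 219) = 1.
Track Bezout coefficients alongside the remainders: start with r₀ = 445 = a·1 + b·0 (s = 1, t = 0) and r₁ = 219 = a·0 + b·1 (s = 0, t = 1); each new remainder r_{k+1} = r_{k-1} − q_k·r_k inherits s_{k+1} = s_{k-1} − q_k·s_k, t_{k+1} = t_{k-1} − q_k·t_k, so r_k = a·s_k + b·t_k at every step:
  q = 2: r = 7, s = 1 − 2·0 = 1, t = 0 − 2·1 = -2  (check: 445·1 + 219·(-2) = 7)
  q = 31: r = 2, s = 0 − 31·1 = -31, t = 1 − 31·(-2) = 63  (check: 445·(-31) + 219·63 = 2)
  q = 3: r = 1, s = 1 − 3·(-31) = 94, t = -2 − 3·63 = -191  (check: 445·94 + 219·(-191) = 1)
The row with r = 1 (the gcd) gives the Bezout coefficients s = 94, t = -191.
Result: 445 · (94) + 219 · (-191) = 1.

gcd(445, 219) = 1; s = 94, t = -191 (check: 445·94 + 219·(-191) = 1).


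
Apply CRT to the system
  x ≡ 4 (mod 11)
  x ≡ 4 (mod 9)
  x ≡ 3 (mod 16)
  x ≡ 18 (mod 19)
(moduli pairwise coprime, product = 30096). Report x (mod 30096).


Product of moduli M = 11 · 9 · 16 · 19 = 30096.
Merge one congruence at a time:
  Start: x ≡ 4 (mod 11).
  Combine with x ≡ 4 (mod 9); new modulus lcm = 99.
    Write x = 4 + 11·t and substitute into x ≡ 4 (mod 9): 11·t ≡ 4 − 4 = 0 (mod 9).
    Reduce coefficients mod 9: 2·t ≡ 0 (mod 9).
    The inverse of 2 mod 9 is 5 (since 2·5 = 10 = 1·9 + 1), so t ≡ 5·0 = 0 ≡ 0 (mod 9).
    Then x = 4 + 11·0 = 4, valid modulo lcm(11, 9) = 99: x ≡ 4 (mod 99).
  Combine with x ≡ 3 (mod 16); new modulus lcm = 1584.
    Write x = 4 + 99·t and substitute into x ≡ 3 (mod 16): 99·t ≡ 3 − 4 = -1 (mod 16).
    Reduce coefficients mod 16: 3·t ≡ 15 (mod 16).
    The inverse of 3 mod 16 is 11 (since 3·11 = 33 = 2·16 + 1), so t ≡ 11·15 = 165 ≡ 5 (mod 16).
    Then x = 4 + 99·5 = 499, valid modulo lcm(99, 16) = 1584: x ≡ 499 (mod 1584).
  Combine with x ≡ 18 (mod 19); new modulus lcm = 30096.
    Write x = 499 + 1584·t and substitute into x ≡ 18 (mod 19): 1584·t ≡ 18 − 499 = -481 (mod 19).
    Reduce coefficients mod 19: 7·t ≡ 13 (mod 19).
    The inverse of 7 mod 19 is 11 (since 7·11 = 77 = 4·19 + 1), so t ≡ 11·13 = 143 ≡ 10 (mod 19).
    Then x = 499 + 1584·10 = 16339, valid modulo lcm(1584, 19) = 30096: x ≡ 16339 (mod 30096).
Verify against each original: 16339 mod 11 = 4, 16339 mod 9 = 4, 16339 mod 16 = 3, 16339 mod 19 = 18.

x ≡ 16339 (mod 30096).


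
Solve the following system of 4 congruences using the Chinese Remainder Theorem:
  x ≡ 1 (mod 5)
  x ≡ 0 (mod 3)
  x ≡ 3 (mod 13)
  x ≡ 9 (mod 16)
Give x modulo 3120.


Product of moduli M = 5 · 3 · 13 · 16 = 3120.
Merge one congruence at a time:
  Start: x ≡ 1 (mod 5).
  Combine with x ≡ 0 (mod 3); new modulus lcm = 15.
    Write x = 1 + 5·t and substitute into x ≡ 0 (mod 3): 5·t ≡ 0 − 1 = -1 (mod 3).
    Reduce coefficients mod 3: 2·t ≡ 2 (mod 3).
    The inverse of 2 mod 3 is 2 (since 2·2 = 4 = 1·3 + 1), so t ≡ 2·2 = 4 ≡ 1 (mod 3).
    Then x = 1 + 5·1 = 6, valid modulo lcm(5, 3) = 15: x ≡ 6 (mod 15).
  Combine with x ≡ 3 (mod 13); new modulus lcm = 195.
    Write x = 6 + 15·t and substitute into x ≡ 3 (mod 13): 15·t ≡ 3 − 6 = -3 (mod 13).
    Reduce coefficients mod 13: 2·t ≡ 10 (mod 13).
    The inverse of 2 mod 13 is 7 (since 2·7 = 14 = 1·13 + 1), so t ≡ 7·10 = 70 ≡ 5 (mod 13).
    Then x = 6 + 15·5 = 81, valid modulo lcm(15, 13) = 195: x ≡ 81 (mod 195).
  Combine with x ≡ 9 (mod 16); new modulus lcm = 3120.
    Write x = 81 + 195·t and substitute into x ≡ 9 (mod 16): 195·t ≡ 9 − 81 = -72 (mod 16).
    Reduce coefficients mod 16: 3·t ≡ 8 (mod 16).
    The inverse of 3 mod 16 is 11 (since 3·11 = 33 = 2·16 + 1), so t ≡ 11·8 = 88 ≡ 8 (mod 16).
    Then x = 81 + 195·8 = 1641, valid modulo lcm(195, 16) = 3120: x ≡ 1641 (mod 3120).
Verify against each original: 1641 mod 5 = 1, 1641 mod 3 = 0, 1641 mod 13 = 3, 1641 mod 16 = 9.

x ≡ 1641 (mod 3120).


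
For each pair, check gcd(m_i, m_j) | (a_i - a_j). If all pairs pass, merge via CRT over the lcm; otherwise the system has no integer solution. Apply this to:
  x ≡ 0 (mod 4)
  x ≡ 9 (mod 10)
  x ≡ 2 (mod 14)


Moduli 4, 10, 14 are not pairwise coprime, so CRT works modulo lcm(m_i) when all pairwise compatibility conditions hold.
Pairwise compatibility: gcd(m_i, m_j) must divide a_i - a_j for every pair.
Merge one congruence at a time:
  Start: x ≡ 0 (mod 4).
  Combine with x ≡ 9 (mod 10): gcd(4, 10) = 2, and 9 - 0 = 9 is NOT divisible by 2.
    ⇒ system is inconsistent (no integer solution).

No solution (the system is inconsistent).


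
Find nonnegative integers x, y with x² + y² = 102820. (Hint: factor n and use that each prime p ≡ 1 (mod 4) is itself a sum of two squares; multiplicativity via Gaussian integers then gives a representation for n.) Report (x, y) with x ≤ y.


Step 1: Factor n = 102820 = 2^2 · 5 · 53 · 97.
Step 2: Check the mod-4 condition on each prime factor: 2 = 2 (special); 5 ≡ 1 (mod 4), exponent 1; 53 ≡ 1 (mod 4), exponent 1; 97 ≡ 1 (mod 4), exponent 1.
All primes ≡ 3 (mod 4) appear to even exponent (or don't appear), so by the two-squares theorem n IS expressible as a sum of two squares.
Step 3: Build a representation. Group n = k² · m with k = 2 and m = 5 · 53 · 97 = 25705 (a product of primes ≡ 1 (mod 4)); a representation of m scales to one of n via (k·x)² + (k·y)² = k²(x² + y²). Each prime p ≡ 1 (mod 4) is itself a sum of two squares; find a² by testing p − a² for a perfect square:
  5: 5 − 1² = 4 = 2² ⇒ 5 = 1² + 2².
  53: 53 − 1² = 52, 53 − 2² = 49 = 7² ⇒ 53 = 2² + 7².
  97: 97 − 1² = 96, 97 − 2² = 93, 97 − 3² = 88, 97 − 4² = 81 = 9² ⇒ 97 = 4² + 9².
  Combine using the Brahmagupta–Fibonacci identity (a² + b²)(c² + d²) = (ac − bd)² + (ad + bc)² = (ac + bd)² + (ad − bc)²:
  5 · 53 = 265: from (1² + 2²)(2² + 7²), take (1·2 − 2·7, 1·7 + 2·2) = (2 − 14, 7 + 4) = (-12, 11); dropping signs (only squares matter) gives (12, 11); check 12² + 11² = 144 + 121 = 265 ✓.
  265 · 97 = 25705: from (12² + 11²)(4² + 9²), take (12·4 − 11·9, 12·9 + 11·4) = (48 − 99, 108 + 44) = (-51, 152); dropping signs (only squares matter) gives (51, 152); check 51² + 152² = 2601 + 23104 = 25705 ✓.
  Scale by k = 2: (2·51, 2·152) = (102, 304).
Step 4: Order so x ≤ y and verify: 102² + 304² = 10404 + 92416 = 102820 = n. ✓

n = 102820 = 102² + 304² (one valid representation with x ≤ y).


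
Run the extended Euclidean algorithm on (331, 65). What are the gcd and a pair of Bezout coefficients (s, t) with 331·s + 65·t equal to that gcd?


Euclidean algorithm on (331, 65) — divide until remainder is 0:
  331 = 5 · 65 + 6
  65 = 10 · 6 + 5
  6 = 1 · 5 + 1
  5 = 5 · 1 + 0
gcd(331, 65) = 1.
Track Bezout coefficients alongside the remainders: start with r₀ = 331 = a·1 + b·0 (s = 1, t = 0) and r₁ = 65 = a·0 + b·1 (s = 0, t = 1); each new remainder r_{k+1} = r_{k-1} − q_k·r_k inherits s_{k+1} = s_{k-1} − q_k·s_k, t_{k+1} = t_{k-1} − q_k·t_k, so r_k = a·s_k + b·t_k at every step:
  q = 5: r = 6, s = 1 − 5·0 = 1, t = 0 − 5·1 = -5  (check: 331·1 + 65·(-5) = 6)
  q = 10: r = 5, s = 0 − 10·1 = -10, t = 1 − 10·(-5) = 51  (check: 331·(-10) + 65·51 = 5)
  q = 1: r = 1, s = 1 − 1·(-10) = 11, t = -5 − 1·51 = -56  (check: 331·11 + 65·(-56) = 1)
The row with r = 1 (the gcd) gives the Bezout coefficients s = 11, t = -56.
Result: 331 · (11) + 65 · (-56) = 1.

gcd(331, 65) = 1; s = 11, t = -56 (check: 331·11 + 65·(-56) = 1).


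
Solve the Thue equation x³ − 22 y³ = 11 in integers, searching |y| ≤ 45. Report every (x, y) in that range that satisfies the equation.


The equation is x³ - 22y³ = 11. For fixed y, x³ = 22·y³ + 11, so a solution requires the RHS to be a perfect cube.
Strategy: iterate y from -45 to 45, compute RHS = 22·y³ + 11, and check whether it is a (positive or negative) perfect cube.
Check small values of y:
  y = 0: RHS = 11 is not a perfect cube.
  y = 1: RHS = 33 is not a perfect cube.
  y = -1: RHS = -11 is not a perfect cube.
  y = 2: RHS = 187 is not a perfect cube.
  y = -2: RHS = -165 is not a perfect cube.
  y = 3: RHS = 605 is not a perfect cube.
  y = -3: RHS = -583 is not a perfect cube.
Continuing the search up to |y| = 45 finds no solutions either.
No (x, y) in the scanned range satisfies the equation.

No integer solutions with |y| ≤ 45.


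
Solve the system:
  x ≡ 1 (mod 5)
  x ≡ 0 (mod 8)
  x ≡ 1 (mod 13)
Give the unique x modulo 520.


Moduli 5, 8, 13 are pairwise coprime; by CRT there is a unique solution modulo M = 5 · 8 · 13 = 520.
Solve pairwise, accumulating the modulus:
  Start with x ≡ 1 (mod 5).
  Combine with x ≡ 0 (mod 8): since gcd(5, 8) = 1, we get a unique residue mod 40.
    Write x = 1 + 5·t and substitute into x ≡ 0 (mod 8): 5·t ≡ 0 − 1 = -1 (mod 8).
    Reduce coefficients mod 8: 5·t ≡ 7 (mod 8).
    The inverse of 5 mod 8 is 5 (since 5·5 = 25 = 3·8 + 1), so t ≡ 5·7 = 35 ≡ 3 (mod 8).
    Then x = 1 + 5·3 = 16, valid modulo lcm(5, 8) = 40: x ≡ 16 (mod 40).
  Combine with x ≡ 1 (mod 13): since gcd(40, 13) = 1, we get a unique residue mod 520.
    Write x = 16 + 40·t and substitute into x ≡ 1 (mod 13): 40·t ≡ 1 − 16 = -15 (mod 13).
    Reduce coefficients mod 13: 1·t ≡ 11 (mod 13).
    So t ≡ 11 (mod 13).
    Then x = 16 + 40·11 = 456, valid modulo lcm(40, 13) = 520: x ≡ 456 (mod 520).
Verify: 456 mod 5 = 1 ✓, 456 mod 8 = 0 ✓, 456 mod 13 = 1 ✓.

x ≡ 456 (mod 520).


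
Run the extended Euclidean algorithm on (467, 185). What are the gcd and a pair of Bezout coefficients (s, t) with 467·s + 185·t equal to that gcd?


Euclidean algorithm on (467, 185) — divide until remainder is 0:
  467 = 2 · 185 + 97
  185 = 1 · 97 + 88
  97 = 1 · 88 + 9
  88 = 9 · 9 + 7
  9 = 1 · 7 + 2
  7 = 3 · 2 + 1
  2 = 2 · 1 + 0
gcd(467, 185) = 1.
Track Bezout coefficients alongside the remainders: start with r₀ = 467 = a·1 + b·0 (s = 1, t = 0) and r₁ = 185 = a·0 + b·1 (s = 0, t = 1); each new remainder r_{k+1} = r_{k-1} − q_k·r_k inherits s_{k+1} = s_{k-1} − q_k·s_k, t_{k+1} = t_{k-1} − q_k·t_k, so r_k = a·s_k + b·t_k at every step:
  q = 2: r = 97, s = 1 − 2·0 = 1, t = 0 − 2·1 = -2  (check: 467·1 + 185·(-2) = 97)
  q = 1: r = 88, s = 0 − 1·1 = -1, t = 1 − 1·(-2) = 3  (check: 467·(-1) + 185·3 = 88)
  q = 1: r = 9, s = 1 − 1·(-1) = 2, t = -2 − 1·3 = -5  (check: 467·2 + 185·(-5) = 9)
  q = 9: r = 7, s = -1 − 9·2 = -19, t = 3 − 9·(-5) = 48  (check: 467·(-19) + 185·48 = 7)
  q = 1: r = 2, s = 2 − 1·(-19) = 21, t = -5 − 1·48 = -53  (check: 467·21 + 185·(-53) = 2)
  q = 3: r = 1, s = -19 − 3·21 = -82, t = 48 − 3·(-53) = 207  (check: 467·(-82) + 185·207 = 1)
The row with r = 1 (the gcd) gives the Bezout coefficients s = -82, t = 207.
Result: 467 · (-82) + 185 · (207) = 1.

gcd(467, 185) = 1; s = -82, t = 207 (check: 467·(-82) + 185·207 = 1).


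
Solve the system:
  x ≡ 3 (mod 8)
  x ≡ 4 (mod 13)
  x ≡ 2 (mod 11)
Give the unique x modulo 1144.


Moduli 8, 13, 11 are pairwise coprime; by CRT there is a unique solution modulo M = 8 · 13 · 11 = 1144.
Solve pairwise, accumulating the modulus:
  Start with x ≡ 3 (mod 8).
  Combine with x ≡ 4 (mod 13): since gcd(8, 13) = 1, we get a unique residue mod 104.
    Write x = 3 + 8·t and substitute into x ≡ 4 (mod 13): 8·t ≡ 4 − 3 = 1 (mod 13).
    The inverse of 8 mod 13 is 5 (since 8·5 = 40 = 3·13 + 1), so t ≡ 5·1 = 5 ≡ 5 (mod 13).
    Then x = 3 + 8·5 = 43, valid modulo lcm(8, 13) = 104: x ≡ 43 (mod 104).
  Combine with x ≡ 2 (mod 11): since gcd(104, 11) = 1, we get a unique residue mod 1144.
    Write x = 43 + 104·t and substitute into x ≡ 2 (mod 11): 104·t ≡ 2 − 43 = -41 (mod 11).
    Reduce coefficients mod 11: 5·t ≡ 3 (mod 11).
    The inverse of 5 mod 11 is 9 (since 5·9 = 45 = 4·11 + 1), so t ≡ 9·3 = 27 ≡ 5 (mod 11).
    Then x = 43 + 104·5 = 563, valid modulo lcm(104, 11) = 1144: x ≡ 563 (mod 1144).
Verify: 563 mod 8 = 3 ✓, 563 mod 13 = 4 ✓, 563 mod 11 = 2 ✓.

x ≡ 563 (mod 1144).


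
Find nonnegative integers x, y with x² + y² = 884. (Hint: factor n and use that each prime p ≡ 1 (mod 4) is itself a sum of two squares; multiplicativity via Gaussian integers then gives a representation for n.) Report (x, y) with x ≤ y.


Step 1: Factor n = 884 = 2^2 · 13 · 17.
Step 2: Check the mod-4 condition on each prime factor: 2 = 2 (special); 13 ≡ 1 (mod 4), exponent 1; 17 ≡ 1 (mod 4), exponent 1.
All primes ≡ 3 (mod 4) appear to even exponent (or don't appear), so by the two-squares theorem n IS expressible as a sum of two squares.
Step 3: Build a representation. Group n = k² · m with k = 2 and m = 13 · 17 = 221 (a product of primes ≡ 1 (mod 4)); a representation of m scales to one of n via (k·x)² + (k·y)² = k²(x² + y²). Each prime p ≡ 1 (mod 4) is itself a sum of two squares; find a² by testing p − a² for a perfect square:
  13: 13 − 1² = 12, 13 − 2² = 9 = 3² ⇒ 13 = 2² + 3².
  17: 17 − 1² = 16 = 4² ⇒ 17 = 1² + 4².
  Combine using the Brahmagupta–Fibonacci identity (a² + b²)(c² + d²) = (ac − bd)² + (ad + bc)² = (ac + bd)² + (ad − bc)²:
  13 · 17 = 221: from (2² + 3²)(1² + 4²), take (2·1 − 3·4, 2·4 + 3·1) = (2 − 12, 8 + 3) = (-10, 11); dropping signs (only squares matter) gives (10, 11); check 10² + 11² = 100 + 121 = 221 ✓.
  Scale by k = 2: (2·10, 2·11) = (20, 22).
Step 4: Order so x ≤ y and verify: 20² + 22² = 400 + 484 = 884 = n. ✓

n = 884 = 20² + 22² (one valid representation with x ≤ y).


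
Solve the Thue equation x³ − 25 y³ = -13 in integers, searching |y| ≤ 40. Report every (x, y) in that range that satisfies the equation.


The equation is x³ - 25y³ = -13. For fixed y, x³ = 25·y³ − 13, so a solution requires the RHS to be a perfect cube.
Strategy: iterate y from -40 to 40, compute RHS = 25·y³ − 13, and check whether it is a (positive or negative) perfect cube.
Check small values of y:
  y = 0: RHS = -13 is not a perfect cube.
  y = 1: RHS = 12 is not a perfect cube.
  y = -1: RHS = -38 is not a perfect cube.
  y = 2: RHS = 187 is not a perfect cube.
  y = -2: RHS = -213 is not a perfect cube.
  y = 3: RHS = 662 is not a perfect cube.
  y = -3: RHS = -688 is not a perfect cube.
Continuing the search up to |y| = 40 finds no solutions either.
No (x, y) in the scanned range satisfies the equation.

No integer solutions with |y| ≤ 40.


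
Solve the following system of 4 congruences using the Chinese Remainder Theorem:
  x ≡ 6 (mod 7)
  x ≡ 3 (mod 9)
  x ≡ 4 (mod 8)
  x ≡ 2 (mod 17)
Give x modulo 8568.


Product of moduli M = 7 · 9 · 8 · 17 = 8568.
Merge one congruence at a time:
  Start: x ≡ 6 (mod 7).
  Combine with x ≡ 3 (mod 9); new modulus lcm = 63.
    Write x = 6 + 7·t and substitute into x ≡ 3 (mod 9): 7·t ≡ 3 − 6 = -3 (mod 9).
    Reduce coefficients mod 9: 7·t ≡ 6 (mod 9).
    The inverse of 7 mod 9 is 4 (since 7·4 = 28 = 3·9 + 1), so t ≡ 4·6 = 24 ≡ 6 (mod 9).
    Then x = 6 + 7·6 = 48, valid modulo lcm(7, 9) = 63: x ≡ 48 (mod 63).
  Combine with x ≡ 4 (mod 8); new modulus lcm = 504.
    Write x = 48 + 63·t and substitute into x ≡ 4 (mod 8): 63·t ≡ 4 − 48 = -44 (mod 8).
    Reduce coefficients mod 8: 7·t ≡ 4 (mod 8).
    The inverse of 7 mod 8 is 7 (since 7·7 = 49 = 6·8 + 1), so t ≡ 7·4 = 28 ≡ 4 (mod 8).
    Then x = 48 + 63·4 = 300, valid modulo lcm(63, 8) = 504: x ≡ 300 (mod 504).
  Combine with x ≡ 2 (mod 17); new modulus lcm = 8568.
    Write x = 300 + 504·t and substitute into x ≡ 2 (mod 17): 504·t ≡ 2 − 300 = -298 (mod 17).
    Reduce coefficients mod 17: 11·t ≡ 8 (mod 17).
    The inverse of 11 mod 17 is 14 (since 11·14 = 154 = 9·17 + 1), so t ≡ 14·8 = 112 ≡ 10 (mod 17).
    Then x = 300 + 504·10 = 5340, valid modulo lcm(504, 17) = 8568: x ≡ 5340 (mod 8568).
Verify against each original: 5340 mod 7 = 6, 5340 mod 9 = 3, 5340 mod 8 = 4, 5340 mod 17 = 2.

x ≡ 5340 (mod 8568).
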